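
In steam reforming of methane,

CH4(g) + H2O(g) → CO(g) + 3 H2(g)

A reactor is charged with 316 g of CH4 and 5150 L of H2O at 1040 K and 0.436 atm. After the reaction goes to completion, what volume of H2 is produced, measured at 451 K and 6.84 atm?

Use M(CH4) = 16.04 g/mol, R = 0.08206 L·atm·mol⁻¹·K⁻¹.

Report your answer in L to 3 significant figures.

n(CH4) = 316 / 16.04 = 19.70 mol
n(H2O) = PV/RT = (0.436 × 5150) / (0.08206 × 1040) = 26.31 mol
For 19.70 mol CH4, stoichiometry requires (1/1) × 19.70 = 19.70 mol H2O; 26.31 mol is available, so CH4 is limiting.
n(H2) = (3/1) × 19.70 = 59.10 mol
V(H2) = nRT/P = 59.10 × 0.08206 × 451 / 6.84 = 319.8 L

320 L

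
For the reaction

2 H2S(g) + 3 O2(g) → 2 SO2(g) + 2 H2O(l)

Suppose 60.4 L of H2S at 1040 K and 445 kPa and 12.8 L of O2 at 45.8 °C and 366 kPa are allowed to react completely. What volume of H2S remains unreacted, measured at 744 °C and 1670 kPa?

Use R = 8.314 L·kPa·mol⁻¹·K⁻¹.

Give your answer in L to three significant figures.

9.78 L

n(H2S) = PV/RT = (445 × 60.4) / (8.314 × 1040) = 3.109 mol
n(O2) = PV/RT = (366 × 12.8) / (8.314 × 318.95) = 1.767 mol
For 3.109 mol H2S, stoichiometry requires (3/2) × 3.109 = 4.663 mol O2; 1.767 mol is available, so O2 is limiting.
n(H2S) consumed = (2/3) × 1.767 = 1.178 mol; remaining = 3.109 − 1.178 = 1.931 mol
V(H2S) = nRT/P = 1.931 × 8.314 × 1017.15 / 1670 = 9.778 L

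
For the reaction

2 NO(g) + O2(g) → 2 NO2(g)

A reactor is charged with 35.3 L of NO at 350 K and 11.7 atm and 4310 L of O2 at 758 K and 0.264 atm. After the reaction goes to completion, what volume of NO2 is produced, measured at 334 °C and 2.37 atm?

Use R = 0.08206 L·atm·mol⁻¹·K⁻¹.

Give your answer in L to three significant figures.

n(NO) = PV/RT = (11.7 × 35.3) / (0.08206 × 350) = 14.38 mol
n(O2) = PV/RT = (0.264 × 4310) / (0.08206 × 758) = 18.29 mol
For 14.38 mol NO, stoichiometry requires (1/2) × 14.38 = 7.190 mol O2; 18.29 mol is available, so NO is limiting.
n(NO2) = (2/2) × 14.38 = 14.38 mol
V(NO2) = nRT/P = 14.38 × 0.08206 × 607.15 / 2.37 = 302.3 L

302 L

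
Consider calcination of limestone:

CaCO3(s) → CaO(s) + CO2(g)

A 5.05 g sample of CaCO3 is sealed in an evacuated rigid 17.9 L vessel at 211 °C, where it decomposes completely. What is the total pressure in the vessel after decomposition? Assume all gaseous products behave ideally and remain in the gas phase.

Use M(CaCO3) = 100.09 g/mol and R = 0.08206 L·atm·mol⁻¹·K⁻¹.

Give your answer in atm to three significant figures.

0.112 atm

n(CaCO3) = 5.05 / 100.09 = 0.05045 mol
n(gas produced) = (1/1) × 0.05045 = 0.05045 mol
P = nRT/V = 0.05045 × 0.08206 × 484.15 / 17.9 = 0.1120 atm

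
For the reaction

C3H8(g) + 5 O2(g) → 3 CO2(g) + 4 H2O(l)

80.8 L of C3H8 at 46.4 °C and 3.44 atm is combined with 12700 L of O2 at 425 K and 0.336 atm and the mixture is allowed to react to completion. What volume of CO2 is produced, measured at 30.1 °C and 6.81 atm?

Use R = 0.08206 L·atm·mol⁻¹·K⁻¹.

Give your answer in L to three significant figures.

116 L

n(C3H8) = PV/RT = (3.44 × 80.8) / (0.08206 × 319.55) = 10.60 mol
n(O2) = PV/RT = (0.336 × 12700) / (0.08206 × 425) = 122.4 mol
For 10.60 mol C3H8, stoichiometry requires (5/1) × 10.60 = 53.00 mol O2; 122.4 mol is available, so C3H8 is limiting.
n(CO2) = (3/1) × 10.60 = 31.80 mol
V(CO2) = nRT/P = 31.80 × 0.08206 × 303.25 / 6.81 = 116.2 L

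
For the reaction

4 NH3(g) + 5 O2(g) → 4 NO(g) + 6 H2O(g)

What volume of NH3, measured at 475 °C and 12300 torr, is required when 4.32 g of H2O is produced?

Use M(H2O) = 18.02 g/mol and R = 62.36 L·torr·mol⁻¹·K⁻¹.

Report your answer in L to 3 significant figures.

0.606 L

n(H2O) = 4.320 / 18.02 = 0.2397 mol
n(NH3) = (4/6) × 0.2397 = 0.1598 mol
V = nRT/P = 0.1598 × 62.36 × 748.15 / 12300 = 0.6061 L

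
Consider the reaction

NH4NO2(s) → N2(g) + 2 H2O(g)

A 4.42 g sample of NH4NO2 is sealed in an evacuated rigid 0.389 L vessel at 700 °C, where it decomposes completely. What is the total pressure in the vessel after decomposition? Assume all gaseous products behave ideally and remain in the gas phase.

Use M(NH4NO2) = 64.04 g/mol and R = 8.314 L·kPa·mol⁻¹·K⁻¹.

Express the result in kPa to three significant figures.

4310 kPa

n(NH4NO2) = 4.42 / 64.04 = 0.06902 mol
n(gas produced) = (3/1) × 0.06902 = 0.2071 mol
P = nRT/V = 0.2071 × 8.314 × 973.15 / 0.389 = 4307 kPa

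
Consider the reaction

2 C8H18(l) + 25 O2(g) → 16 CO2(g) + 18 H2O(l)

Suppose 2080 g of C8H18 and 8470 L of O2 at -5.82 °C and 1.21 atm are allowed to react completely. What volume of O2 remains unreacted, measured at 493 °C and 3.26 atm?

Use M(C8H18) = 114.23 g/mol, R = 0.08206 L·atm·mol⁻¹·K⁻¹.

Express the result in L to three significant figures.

n(C8H18) = 2080 / 114.23 = 18.21 mol
n(O2) = PV/RT = (1.21 × 8470) / (0.08206 × 267.33) = 467.2 mol
For 18.21 mol C8H18, stoichiometry requires (25/2) × 18.21 = 227.6 mol O2; 467.2 mol is available, so C8H18 is limiting.
n(O2) consumed = (25/2) × 18.21 = 227.6 mol; remaining = 467.2 − 227.6 = 239.6 mol
V(O2) = nRT/P = 239.6 × 0.08206 × 766.15 / 3.26 = 4621 L

4620 L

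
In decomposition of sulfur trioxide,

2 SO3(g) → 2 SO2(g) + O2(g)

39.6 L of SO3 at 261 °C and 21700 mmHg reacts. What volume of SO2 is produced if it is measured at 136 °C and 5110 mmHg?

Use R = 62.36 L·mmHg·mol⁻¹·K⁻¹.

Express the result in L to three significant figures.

n(SO3) = PV/RT = (21700 × 39.6) / (62.36 × 534.15) = 25.80 mol
n(SO2) = (2/2) × 25.80 = 25.80 mol
V = nRT/P = 25.80 × 62.36 × 409.15 / 5110 = 128.8 L

129 L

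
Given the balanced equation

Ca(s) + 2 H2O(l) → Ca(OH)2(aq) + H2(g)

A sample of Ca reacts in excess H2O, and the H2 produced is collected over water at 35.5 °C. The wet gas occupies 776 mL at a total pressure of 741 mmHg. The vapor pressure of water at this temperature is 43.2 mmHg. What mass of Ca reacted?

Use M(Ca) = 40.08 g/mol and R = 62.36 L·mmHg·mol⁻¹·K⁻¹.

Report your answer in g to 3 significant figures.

P(H2) = 741 − 43.2 = 697.8 mmHg
n(H2) = PV/RT = (697.8 × 0.7760) / (62.36 × 308.65) = 0.02813 mol
n(Ca) = (1/1) × 0.02813 = 0.02813 mol
m(Ca) = 0.02813 × 40.08 = 1.127 g

1.13 g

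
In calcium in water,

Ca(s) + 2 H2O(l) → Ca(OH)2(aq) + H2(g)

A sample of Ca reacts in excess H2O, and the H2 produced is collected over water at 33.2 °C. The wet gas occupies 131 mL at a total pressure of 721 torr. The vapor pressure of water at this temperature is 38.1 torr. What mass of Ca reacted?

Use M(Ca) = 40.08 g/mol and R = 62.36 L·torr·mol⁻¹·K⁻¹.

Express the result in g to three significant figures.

0.188 g

P(H2) = 721 − 38.1 = 682.9 torr
n(H2) = PV/RT = (682.9 × 0.1310) / (62.36 × 306.35) = 0.004683 mol
n(Ca) = (1/1) × 0.004683 = 0.004683 mol
m(Ca) = 0.004683 × 40.08 = 0.1877 g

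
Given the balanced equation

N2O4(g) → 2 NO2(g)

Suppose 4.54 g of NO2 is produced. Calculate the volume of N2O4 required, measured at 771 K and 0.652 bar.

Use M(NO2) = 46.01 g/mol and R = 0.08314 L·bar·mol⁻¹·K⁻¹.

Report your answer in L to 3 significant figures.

4.85 L

n(NO2) = 4.540 / 46.01 = 0.09867 mol
n(N2O4) = (1/2) × 0.09867 = 0.04933 mol
V = nRT/P = 0.04933 × 0.08314 × 771 / 0.652 = 4.850 L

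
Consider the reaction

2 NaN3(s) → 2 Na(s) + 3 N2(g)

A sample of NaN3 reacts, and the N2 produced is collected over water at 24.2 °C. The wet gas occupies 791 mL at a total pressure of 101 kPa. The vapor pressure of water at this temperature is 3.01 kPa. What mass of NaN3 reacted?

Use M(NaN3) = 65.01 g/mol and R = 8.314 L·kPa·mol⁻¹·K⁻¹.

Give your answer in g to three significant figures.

P(N2) = 101 − 3.01 = 97.99 kPa
n(N2) = PV/RT = (97.99 × 0.7910) / (8.314 × 297.35) = 0.03135 mol
n(NaN3) = (2/3) × 0.03135 = 0.02090 mol
m(NaN3) = 0.02090 × 65.01 = 1.359 g

1.36 g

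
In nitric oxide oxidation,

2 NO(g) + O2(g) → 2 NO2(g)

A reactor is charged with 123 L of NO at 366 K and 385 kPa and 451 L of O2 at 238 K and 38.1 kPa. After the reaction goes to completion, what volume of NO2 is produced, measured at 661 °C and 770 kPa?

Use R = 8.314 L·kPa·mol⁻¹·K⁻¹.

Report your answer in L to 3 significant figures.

157 L

n(NO) = PV/RT = (385 × 123) / (8.314 × 366) = 15.56 mol
n(O2) = PV/RT = (38.1 × 451) / (8.314 × 238) = 8.684 mol
For 15.56 mol NO, stoichiometry requires (1/2) × 15.56 = 7.780 mol O2; 8.684 mol is available, so NO is limiting.
n(NO2) = (2/2) × 15.56 = 15.56 mol
V(NO2) = nRT/P = 15.56 × 8.314 × 934.15 / 770 = 156.9 L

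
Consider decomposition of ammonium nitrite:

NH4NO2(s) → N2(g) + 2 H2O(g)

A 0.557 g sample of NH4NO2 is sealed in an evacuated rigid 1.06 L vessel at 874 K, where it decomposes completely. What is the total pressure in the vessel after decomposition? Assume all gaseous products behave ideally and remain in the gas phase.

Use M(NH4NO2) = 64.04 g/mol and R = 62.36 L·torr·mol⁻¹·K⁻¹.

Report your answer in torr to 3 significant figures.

n(NH4NO2) = 0.557 / 64.04 = 0.008698 mol
n(gas produced) = (3/1) × 0.008698 = 0.02609 mol
P = nRT/V = 0.02609 × 62.36 × 874 / 1.06 = 1341 torr

1340 torr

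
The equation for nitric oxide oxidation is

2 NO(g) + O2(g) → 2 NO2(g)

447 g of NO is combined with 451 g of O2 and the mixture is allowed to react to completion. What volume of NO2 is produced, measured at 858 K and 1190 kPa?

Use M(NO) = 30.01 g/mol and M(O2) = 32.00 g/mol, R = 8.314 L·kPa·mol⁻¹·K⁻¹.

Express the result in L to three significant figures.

n(NO) = 447 / 30.01 = 14.90 mol
n(O2) = 451 / 32.00 = 14.09 mol
For 14.90 mol NO, stoichiometry requires (1/2) × 14.90 = 7.450 mol O2; 14.09 mol is available, so NO is limiting.
n(NO2) = (2/2) × 14.90 = 14.90 mol
V(NO2) = nRT/P = 14.90 × 8.314 × 858 / 1190 = 89.32 L

89.3 L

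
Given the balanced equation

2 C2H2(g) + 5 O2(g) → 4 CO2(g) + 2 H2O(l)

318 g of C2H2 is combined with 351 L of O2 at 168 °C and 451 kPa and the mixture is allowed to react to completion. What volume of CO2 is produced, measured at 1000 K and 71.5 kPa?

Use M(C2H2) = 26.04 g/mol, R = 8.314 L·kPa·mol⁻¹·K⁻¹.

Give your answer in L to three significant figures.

2840 L

n(C2H2) = 318 / 26.04 = 12.21 mol
n(O2) = PV/RT = (451 × 351) / (8.314 × 441.15) = 43.16 mol
For 12.21 mol C2H2, stoichiometry requires (5/2) × 12.21 = 30.53 mol O2; 43.16 mol is available, so C2H2 is limiting.
n(CO2) = (4/2) × 12.21 = 24.42 mol
V(CO2) = nRT/P = 24.42 × 8.314 × 1000 / 71.5 = 2840 L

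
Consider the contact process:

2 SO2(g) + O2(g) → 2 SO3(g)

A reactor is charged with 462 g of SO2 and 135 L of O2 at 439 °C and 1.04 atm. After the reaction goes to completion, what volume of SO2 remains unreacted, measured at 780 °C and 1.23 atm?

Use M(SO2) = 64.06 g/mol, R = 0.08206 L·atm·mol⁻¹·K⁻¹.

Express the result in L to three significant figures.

n(SO2) = 462 / 64.06 = 7.212 mol
n(O2) = PV/RT = (1.04 × 135) / (0.08206 × 712.15) = 2.403 mol
For 7.212 mol SO2, stoichiometry requires (1/2) × 7.212 = 3.606 mol O2; 2.403 mol is available, so O2 is limiting.
n(SO2) consumed = (2/1) × 2.403 = 4.806 mol; remaining = 7.212 − 4.806 = 2.406 mol
V(SO2) = nRT/P = 2.406 × 0.08206 × 1053.15 / 1.23 = 169.0 L

169 L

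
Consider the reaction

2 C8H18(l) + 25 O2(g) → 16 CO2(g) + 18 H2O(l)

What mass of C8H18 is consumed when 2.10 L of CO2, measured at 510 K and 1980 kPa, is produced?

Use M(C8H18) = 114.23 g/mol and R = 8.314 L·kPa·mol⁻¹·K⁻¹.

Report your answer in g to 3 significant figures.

n(CO2) = PV/RT = (1980 × 2.10) / (8.314 × 510) = 0.9806 mol
n(C8H18) = (2/16) × 0.9806 = 0.1226 mol
m(C8H18) = 0.1226 × 114.23 = 14.00 g

14.0 g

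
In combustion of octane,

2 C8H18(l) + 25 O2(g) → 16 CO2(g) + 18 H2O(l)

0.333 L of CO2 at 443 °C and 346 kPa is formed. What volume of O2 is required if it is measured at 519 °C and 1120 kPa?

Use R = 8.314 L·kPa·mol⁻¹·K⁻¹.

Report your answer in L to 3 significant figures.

0.178 L

n(CO2) = PV/RT = (346 × 0.333) / (8.314 × 716.15) = 0.01935 mol
n(O2) = (25/16) × 0.01935 = 0.03023 mol
V = nRT/P = 0.03023 × 8.314 × 792.15 / 1120 = 0.1778 L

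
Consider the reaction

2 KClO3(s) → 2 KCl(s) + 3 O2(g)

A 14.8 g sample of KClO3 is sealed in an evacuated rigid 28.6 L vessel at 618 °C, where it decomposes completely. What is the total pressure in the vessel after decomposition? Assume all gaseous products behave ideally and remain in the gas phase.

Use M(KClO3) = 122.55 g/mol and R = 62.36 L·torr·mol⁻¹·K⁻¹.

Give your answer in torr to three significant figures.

n(KClO3) = 14.8 / 122.55 = 0.1208 mol
n(gas produced) = (3/2) × 0.1208 = 0.1812 mol
P = nRT/V = 0.1812 × 62.36 × 891.15 / 28.6 = 352.1 torr

352 torr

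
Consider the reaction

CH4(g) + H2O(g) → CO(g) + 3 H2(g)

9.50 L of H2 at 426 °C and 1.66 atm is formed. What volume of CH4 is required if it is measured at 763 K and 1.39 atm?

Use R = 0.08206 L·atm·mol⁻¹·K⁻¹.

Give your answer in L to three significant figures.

4.13 L

n(H2) = PV/RT = (1.66 × 9.50) / (0.08206 × 699.15) = 0.2749 mol
n(CH4) = (1/3) × 0.2749 = 0.09163 mol
V = nRT/P = 0.09163 × 0.08206 × 763 / 1.39 = 4.127 L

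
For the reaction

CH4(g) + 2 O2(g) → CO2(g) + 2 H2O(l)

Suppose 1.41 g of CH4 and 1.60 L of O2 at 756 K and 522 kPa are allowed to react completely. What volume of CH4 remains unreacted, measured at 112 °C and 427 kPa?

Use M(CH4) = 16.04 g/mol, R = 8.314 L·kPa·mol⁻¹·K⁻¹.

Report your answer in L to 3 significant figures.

0.161 L

n(CH4) = 1.41 / 16.04 = 0.08791 mol
n(O2) = PV/RT = (522 × 1.60) / (8.314 × 756) = 0.1329 mol
For 0.08791 mol CH4, stoichiometry requires (2/1) × 0.08791 = 0.1758 mol O2; 0.1329 mol is available, so O2 is limiting.
n(CH4) consumed = (1/2) × 0.1329 = 0.06645 mol; remaining = 0.08791 − 0.06645 = 0.02146 mol
V(CH4) = nRT/P = 0.02146 × 8.314 × 385.15 / 427 = 0.1609 L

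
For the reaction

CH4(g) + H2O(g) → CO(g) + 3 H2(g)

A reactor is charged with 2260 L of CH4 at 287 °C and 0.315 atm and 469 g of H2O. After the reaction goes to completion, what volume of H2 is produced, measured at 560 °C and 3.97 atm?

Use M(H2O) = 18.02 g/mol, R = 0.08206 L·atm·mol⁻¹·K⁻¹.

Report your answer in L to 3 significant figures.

800 L

n(CH4) = PV/RT = (0.315 × 2260) / (0.08206 × 560.15) = 15.49 mol
n(H2O) = 469 / 18.02 = 26.03 mol
For 15.49 mol CH4, stoichiometry requires (1/1) × 15.49 = 15.49 mol H2O; 26.03 mol is available, so CH4 is limiting.
n(H2) = (3/1) × 15.49 = 46.47 mol
V(H2) = nRT/P = 46.47 × 0.08206 × 833.15 / 3.97 = 800.3 L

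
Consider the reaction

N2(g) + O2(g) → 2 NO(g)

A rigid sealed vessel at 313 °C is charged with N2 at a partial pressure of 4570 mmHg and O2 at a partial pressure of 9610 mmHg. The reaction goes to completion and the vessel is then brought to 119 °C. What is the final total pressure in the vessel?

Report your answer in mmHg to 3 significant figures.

With V and T fixed, P_i ∝ n_i, so the mole ratios apply directly to partial pressures at 313 °C.
P(O2) required for 4570 mmHg of N2 = (1/1) × 4570 = 4570 mmHg; available 9610 mmHg, so N2 is limiting.
P(O2) remaining = 9610 − (1/1) × 4570 = 5040 mmHg
P(gaseous products) = (2)/1 × 4570 = 9140 mmHg
P_total at 313 °C = 5040 + 9140 = 14180 mmHg
Scaling to 119 °C: P = 14180 × 392.15/586.15 = 9487 mmHg

9490 mmHg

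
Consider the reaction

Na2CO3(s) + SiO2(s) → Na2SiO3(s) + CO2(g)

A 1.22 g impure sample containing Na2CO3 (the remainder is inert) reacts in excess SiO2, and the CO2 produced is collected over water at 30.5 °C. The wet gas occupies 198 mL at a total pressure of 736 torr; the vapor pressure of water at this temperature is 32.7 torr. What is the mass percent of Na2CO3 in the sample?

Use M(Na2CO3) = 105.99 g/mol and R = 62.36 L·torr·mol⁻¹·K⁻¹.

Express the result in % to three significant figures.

63.9 %

P(CO2) = 736 − 32.7 = 703.3 torr
n(CO2) = PV/RT = (703.3 × 0.1980) / (62.36 × 303.65) = 0.007354 mol
n(Na2CO3) = (1/1) × 0.007354 = 0.007354 mol
m(Na2CO3) = 0.007354 × 105.99 = 0.7795 g
%Na2CO3 = 0.7795 / 1.22 × 100 = 63.89%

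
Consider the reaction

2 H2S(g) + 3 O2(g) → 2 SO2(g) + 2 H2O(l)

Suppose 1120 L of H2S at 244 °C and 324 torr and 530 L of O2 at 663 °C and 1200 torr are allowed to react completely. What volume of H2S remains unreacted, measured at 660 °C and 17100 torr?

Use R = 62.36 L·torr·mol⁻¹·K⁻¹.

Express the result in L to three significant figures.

13.6 L

n(H2S) = PV/RT = (324 × 1120) / (62.36 × 517.15) = 11.25 mol
n(O2) = PV/RT = (1200 × 530) / (62.36 × 936.15) = 10.89 mol
For 11.25 mol H2S, stoichiometry requires (3/2) × 11.25 = 16.88 mol O2; 10.89 mol is available, so O2 is limiting.
n(H2S) consumed = (2/3) × 10.89 = 7.260 mol; remaining = 11.25 − 7.260 = 3.990 mol
V(H2S) = nRT/P = 3.990 × 62.36 × 933.15 / 17100 = 13.58 L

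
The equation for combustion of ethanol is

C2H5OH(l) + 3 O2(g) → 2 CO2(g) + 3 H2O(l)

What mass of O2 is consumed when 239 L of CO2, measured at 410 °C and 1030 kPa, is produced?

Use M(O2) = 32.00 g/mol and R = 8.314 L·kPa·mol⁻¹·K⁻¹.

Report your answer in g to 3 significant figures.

2080 g

n(CO2) = PV/RT = (1030 × 239) / (8.314 × 683.15) = 43.34 mol
n(O2) = (3/2) × 43.34 = 65.01 mol
m(O2) = 65.01 × 32.00 = 2080 g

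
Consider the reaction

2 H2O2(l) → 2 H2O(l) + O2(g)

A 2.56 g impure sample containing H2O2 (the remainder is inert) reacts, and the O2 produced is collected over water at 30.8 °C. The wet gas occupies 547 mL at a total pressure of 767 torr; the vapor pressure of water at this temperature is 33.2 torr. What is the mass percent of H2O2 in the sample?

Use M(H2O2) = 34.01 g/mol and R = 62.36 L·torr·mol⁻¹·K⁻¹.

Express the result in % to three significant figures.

P(O2) = 767 − 33.2 = 733.8 torr
n(O2) = PV/RT = (733.8 × 0.5470) / (62.36 × 303.95) = 0.02118 mol
n(H2O2) = (2/1) × 0.02118 = 0.04236 mol
m(H2O2) = 0.04236 × 34.01 = 1.441 g
%H2O2 = 1.441 / 2.56 × 100 = 56.29%

56.3 %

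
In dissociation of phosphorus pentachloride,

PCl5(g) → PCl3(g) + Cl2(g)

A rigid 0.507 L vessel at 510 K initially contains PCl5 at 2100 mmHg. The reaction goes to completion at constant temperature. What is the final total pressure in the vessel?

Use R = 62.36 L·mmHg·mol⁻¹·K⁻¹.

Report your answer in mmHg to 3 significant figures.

4200 mmHg

At constant T and V, P ∝ n(gas): 1 mol gas → 2 mol gas.
P_final = (2/1) × 2100 = 4200 mmHg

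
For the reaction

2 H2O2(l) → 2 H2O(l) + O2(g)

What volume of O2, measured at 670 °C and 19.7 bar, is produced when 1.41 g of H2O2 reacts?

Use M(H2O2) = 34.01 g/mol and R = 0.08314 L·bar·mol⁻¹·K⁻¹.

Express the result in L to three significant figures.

0.0825 L

n(H2O2) = 1.410 / 34.01 = 0.04146 mol
n(O2) = (1/2) × 0.04146 = 0.02073 mol
V = nRT/P = 0.02073 × 0.08314 × 943.15 / 19.7 = 0.08251 L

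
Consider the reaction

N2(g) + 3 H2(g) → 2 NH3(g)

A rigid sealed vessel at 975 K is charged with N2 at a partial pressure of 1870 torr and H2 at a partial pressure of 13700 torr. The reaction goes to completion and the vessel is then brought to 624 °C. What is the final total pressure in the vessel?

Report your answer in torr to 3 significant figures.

10900 torr

Because the vessel is rigid and T is held at 975 K, work the stoichiometry in partial pressures (P_i = n_iRT/V).
P(H2) required for 1870 torr of N2 = (3/1) × 1870 = 5610 torr; available 13700 torr, so N2 is limiting.
P(H2) remaining = 13700 − (3/1) × 1870 = 8090 torr
P(gaseous products) = (2)/1 × 1870 = 3740 torr
P_total at 975 K = 8090 + 3740 = 11830 torr
Scaling to 624 °C: P = 11830 × 897.15/975 = 10890 torr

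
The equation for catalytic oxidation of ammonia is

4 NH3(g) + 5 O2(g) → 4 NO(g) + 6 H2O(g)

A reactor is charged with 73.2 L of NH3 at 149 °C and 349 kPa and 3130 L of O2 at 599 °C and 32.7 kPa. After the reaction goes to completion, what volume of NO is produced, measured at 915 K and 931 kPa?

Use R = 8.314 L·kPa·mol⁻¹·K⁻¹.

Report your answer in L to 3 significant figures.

n(NH3) = PV/RT = (349 × 73.2) / (8.314 × 422.15) = 7.279 mol
n(O2) = PV/RT = (32.7 × 3130) / (8.314 × 872.15) = 14.12 mol
For 7.279 mol NH3, stoichiometry requires (5/4) × 7.279 = 9.099 mol O2; 14.12 mol is available, so NH3 is limiting.
n(NO) = (4/4) × 7.279 = 7.279 mol
V(NO) = nRT/P = 7.279 × 8.314 × 915 / 931 = 59.48 L

59.5 L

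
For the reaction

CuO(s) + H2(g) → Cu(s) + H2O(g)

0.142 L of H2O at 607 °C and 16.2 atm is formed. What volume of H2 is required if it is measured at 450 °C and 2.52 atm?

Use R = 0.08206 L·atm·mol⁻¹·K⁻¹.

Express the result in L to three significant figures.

0.750 L

n(H2O) = PV/RT = (16.2 × 0.142) / (0.08206 × 880.15) = 0.03185 mol
n(H2) = (1/1) × 0.03185 = 0.03185 mol
V = nRT/P = 0.03185 × 0.08206 × 723.15 / 2.52 = 0.7500 L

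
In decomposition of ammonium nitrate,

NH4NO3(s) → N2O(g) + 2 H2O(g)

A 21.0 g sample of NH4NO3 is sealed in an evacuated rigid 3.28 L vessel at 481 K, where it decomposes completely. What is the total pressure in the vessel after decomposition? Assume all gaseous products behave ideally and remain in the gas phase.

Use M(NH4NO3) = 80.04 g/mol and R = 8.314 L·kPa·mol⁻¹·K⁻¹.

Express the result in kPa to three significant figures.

n(NH4NO3) = 21.0 / 80.04 = 0.2624 mol
n(gas produced) = (3/1) × 0.2624 = 0.7872 mol
P = nRT/V = 0.7872 × 8.314 × 481 / 3.28 = 959.8 kPa

960 kPa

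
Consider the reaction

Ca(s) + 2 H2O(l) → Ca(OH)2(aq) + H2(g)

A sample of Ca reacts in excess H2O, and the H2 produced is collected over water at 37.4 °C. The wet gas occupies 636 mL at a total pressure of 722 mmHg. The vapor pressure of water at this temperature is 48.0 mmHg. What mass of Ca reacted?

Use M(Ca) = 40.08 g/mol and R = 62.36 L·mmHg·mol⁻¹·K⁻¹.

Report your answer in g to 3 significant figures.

P(H2) = 722 − 48.0 = 674.0 mmHg
n(H2) = PV/RT = (674.0 × 0.6360) / (62.36 × 310.55) = 0.02213 mol
n(Ca) = (1/1) × 0.02213 = 0.02213 mol
m(Ca) = 0.02213 × 40.08 = 0.8870 g

0.887 g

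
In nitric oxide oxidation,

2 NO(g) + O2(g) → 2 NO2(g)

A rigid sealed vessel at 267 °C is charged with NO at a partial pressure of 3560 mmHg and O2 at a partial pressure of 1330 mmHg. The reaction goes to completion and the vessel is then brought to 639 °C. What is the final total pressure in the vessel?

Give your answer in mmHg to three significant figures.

6010 mmHg

With V and T fixed, P_i ∝ n_i, so the mole ratios apply directly to partial pressures at 267 °C.
P(O2) required for 3560 mmHg of NO = (1/2) × 3560 = 1780 mmHg; available 1330 mmHg, so O2 is limiting.
P(NO) remaining = 3560 − (2/1) × 1330 = 900.0 mmHg
P(gaseous products) = (2)/1 × 1330 = 2660 mmHg
P_total at 267 °C = 900.0 + 2660 = 3560 mmHg
Scaling to 639 °C: P = 3560 × 912.15/540.15 = 6012 mmHg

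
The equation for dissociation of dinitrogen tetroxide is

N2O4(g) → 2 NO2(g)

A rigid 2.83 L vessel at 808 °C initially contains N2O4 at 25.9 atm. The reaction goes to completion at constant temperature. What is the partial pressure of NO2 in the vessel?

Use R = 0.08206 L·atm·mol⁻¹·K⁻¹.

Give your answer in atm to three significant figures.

51.8 atm

n(N2O4)₀ = PV/RT = (25.9 × 2.83) / (0.08206 × 1081.15) = 0.8262 mol
n(NO2) = (2/1) × 0.8262 = 1.652 mol
P(NO2) = nRT/V = 1.652 × 0.08206 × 1081.15 / 2.83 = 51.79 atm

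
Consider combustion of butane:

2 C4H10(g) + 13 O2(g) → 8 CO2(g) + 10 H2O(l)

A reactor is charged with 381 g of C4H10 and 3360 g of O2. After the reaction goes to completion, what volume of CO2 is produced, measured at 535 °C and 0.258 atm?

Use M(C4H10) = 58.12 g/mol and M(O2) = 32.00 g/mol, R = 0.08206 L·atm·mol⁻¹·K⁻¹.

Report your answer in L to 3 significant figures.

6740 L

n(C4H10) = 381 / 58.12 = 6.555 mol
n(O2) = 3360 / 32.00 = 105.0 mol
For 6.555 mol C4H10, stoichiometry requires (13/2) × 6.555 = 42.61 mol O2; 105.0 mol is available, so C4H10 is limiting.
n(CO2) = (8/2) × 6.555 = 26.22 mol
V(CO2) = nRT/P = 26.22 × 0.08206 × 808.15 / 0.258 = 6740 L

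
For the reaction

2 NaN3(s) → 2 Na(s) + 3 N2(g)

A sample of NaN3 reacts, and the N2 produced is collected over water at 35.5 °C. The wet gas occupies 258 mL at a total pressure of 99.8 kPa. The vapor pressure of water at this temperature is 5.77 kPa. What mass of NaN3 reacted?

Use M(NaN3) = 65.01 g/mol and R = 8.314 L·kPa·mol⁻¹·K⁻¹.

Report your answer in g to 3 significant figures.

0.410 g

P(N2) = 99.8 − 5.77 = 94.03 kPa
n(N2) = PV/RT = (94.03 × 0.2580) / (8.314 × 308.65) = 0.009454 mol
n(NaN3) = (2/3) × 0.009454 = 0.006303 mol
m(NaN3) = 0.006303 × 65.01 = 0.4098 g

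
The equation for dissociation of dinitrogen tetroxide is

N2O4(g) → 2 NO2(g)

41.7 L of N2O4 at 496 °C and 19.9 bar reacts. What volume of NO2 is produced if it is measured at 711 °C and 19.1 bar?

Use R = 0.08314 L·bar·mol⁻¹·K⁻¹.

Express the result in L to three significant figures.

111 L

n(N2O4) = PV/RT = (19.9 × 41.7) / (0.08314 × 769.15) = 12.98 mol
n(NO2) = (2/1) × 12.98 = 25.96 mol
V = nRT/P = 25.96 × 0.08314 × 984.15 / 19.1 = 111.2 L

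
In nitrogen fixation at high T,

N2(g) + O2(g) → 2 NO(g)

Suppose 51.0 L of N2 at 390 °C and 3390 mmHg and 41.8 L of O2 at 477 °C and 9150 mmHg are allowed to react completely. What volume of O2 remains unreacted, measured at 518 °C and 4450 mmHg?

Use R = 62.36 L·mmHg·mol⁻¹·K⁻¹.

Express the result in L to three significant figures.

n(N2) = PV/RT = (3390 × 51.0) / (62.36 × 663.15) = 4.181 mol
n(O2) = PV/RT = (9150 × 41.8) / (62.36 × 750.15) = 8.176 mol
For 4.181 mol N2, stoichiometry requires (1/1) × 4.181 = 4.181 mol O2; 8.176 mol is available, so N2 is limiting.
n(O2) consumed = (1/1) × 4.181 = 4.181 mol; remaining = 8.176 − 4.181 = 3.995 mol
V(O2) = nRT/P = 3.995 × 62.36 × 791.15 / 4450 = 44.29 L

44.3 L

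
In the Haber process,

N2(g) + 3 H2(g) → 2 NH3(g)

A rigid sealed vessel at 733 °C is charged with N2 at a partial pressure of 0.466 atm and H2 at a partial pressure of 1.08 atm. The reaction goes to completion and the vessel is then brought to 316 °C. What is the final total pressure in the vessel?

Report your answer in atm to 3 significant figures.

Because the vessel is rigid and T is held at 733 °C, work the stoichiometry in partial pressures (P_i = n_iRT/V).
P(H2) required for 0.466 atm of N2 = (3/1) × 0.466 = 1.398 atm; available 1.08 atm, so H2 is limiting.
P(N2) remaining = 0.466 − (1/3) × 1.08 = 0.1060 atm
P(gaseous products) = (2)/3 × 1.08 = 0.7200 atm
P_total at 733 °C = 0.1060 + 0.7200 = 0.8260 atm
Scaling to 316 °C: P = 0.8260 × 589.15/1006.15 = 0.4837 atm

0.484 atm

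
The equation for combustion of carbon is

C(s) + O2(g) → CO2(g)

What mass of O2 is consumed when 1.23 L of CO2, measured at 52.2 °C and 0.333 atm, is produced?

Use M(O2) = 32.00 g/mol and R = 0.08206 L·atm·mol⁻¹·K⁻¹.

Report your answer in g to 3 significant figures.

n(CO2) = PV/RT = (0.333 × 1.23) / (0.08206 × 325.35) = 0.01534 mol
n(O2) = (1/1) × 0.01534 = 0.01534 mol
m(O2) = 0.01534 × 32.00 = 0.4909 g

0.491 g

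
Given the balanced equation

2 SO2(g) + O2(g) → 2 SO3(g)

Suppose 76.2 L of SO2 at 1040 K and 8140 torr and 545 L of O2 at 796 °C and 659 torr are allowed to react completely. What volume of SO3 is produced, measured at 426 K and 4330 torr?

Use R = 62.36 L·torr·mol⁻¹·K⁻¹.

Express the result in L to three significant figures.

n(SO2) = PV/RT = (8140 × 76.2) / (62.36 × 1040) = 9.564 mol
n(O2) = PV/RT = (659 × 545) / (62.36 × 1069.15) = 5.387 mol
For 9.564 mol SO2, stoichiometry requires (1/2) × 9.564 = 4.782 mol O2; 5.387 mol is available, so SO2 is limiting.
n(SO3) = (2/2) × 9.564 = 9.564 mol
V(SO3) = nRT/P = 9.564 × 62.36 × 426 / 4330 = 58.68 L

58.7 L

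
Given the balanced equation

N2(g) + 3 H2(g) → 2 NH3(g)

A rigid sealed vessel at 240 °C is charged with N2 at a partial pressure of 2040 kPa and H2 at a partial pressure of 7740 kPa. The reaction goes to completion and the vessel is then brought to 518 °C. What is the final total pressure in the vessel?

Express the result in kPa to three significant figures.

Because the vessel is rigid and T is held at 240 °C, work the stoichiometry in partial pressures (P_i = n_iRT/V).
P(H2) required for 2040 kPa of N2 = (3/1) × 2040 = 6120 kPa; available 7740 kPa, so N2 is limiting.
P(H2) remaining = 7740 − (3/1) × 2040 = 1620 kPa
P(gaseous products) = (2)/1 × 2040 = 4080 kPa
P_total at 240 °C = 1620 + 4080 = 5700 kPa
Scaling to 518 °C: P = 5700 × 791.15/513.15 = 8788 kPa

8790 kPa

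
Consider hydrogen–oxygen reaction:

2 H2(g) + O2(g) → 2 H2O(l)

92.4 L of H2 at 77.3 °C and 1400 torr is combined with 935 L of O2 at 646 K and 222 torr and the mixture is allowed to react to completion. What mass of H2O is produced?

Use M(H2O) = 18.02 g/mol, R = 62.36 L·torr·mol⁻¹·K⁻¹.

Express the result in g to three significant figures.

107 g

n(H2) = PV/RT = (1400 × 92.4) / (62.36 × 350.45) = 5.919 mol
n(O2) = PV/RT = (222 × 935) / (62.36 × 646) = 5.153 mol
For 5.919 mol H2, stoichiometry requires (1/2) × 5.919 = 2.959 mol O2; 5.153 mol is available, so H2 is limiting.
n(H2O) = (2/2) × 5.919 = 5.919 mol
m(H2O) = 5.919 × 18.02 = 106.7 g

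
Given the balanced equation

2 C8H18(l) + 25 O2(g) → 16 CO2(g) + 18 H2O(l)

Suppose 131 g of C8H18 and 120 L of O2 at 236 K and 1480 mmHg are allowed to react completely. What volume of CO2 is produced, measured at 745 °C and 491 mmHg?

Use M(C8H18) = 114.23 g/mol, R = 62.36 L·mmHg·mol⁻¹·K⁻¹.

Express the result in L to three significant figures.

999 L

n(C8H18) = 131 / 114.23 = 1.147 mol
n(O2) = PV/RT = (1480 × 120) / (62.36 × 236) = 12.07 mol
For 1.147 mol C8H18, stoichiometry requires (25/2) × 1.147 = 14.34 mol O2; 12.07 mol is available, so O2 is limiting.
n(CO2) = (16/25) × 12.07 = 7.725 mol
V(CO2) = nRT/P = 7.725 × 62.36 × 1018.15 / 491 = 998.9 L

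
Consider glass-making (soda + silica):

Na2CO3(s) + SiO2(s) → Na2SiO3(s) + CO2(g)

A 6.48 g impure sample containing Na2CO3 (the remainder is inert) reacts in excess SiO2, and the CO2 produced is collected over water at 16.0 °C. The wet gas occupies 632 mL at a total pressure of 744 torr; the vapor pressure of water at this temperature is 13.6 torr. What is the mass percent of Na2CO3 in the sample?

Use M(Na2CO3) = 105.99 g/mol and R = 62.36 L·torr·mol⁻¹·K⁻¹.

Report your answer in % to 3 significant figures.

41.9 %

P(CO2) = 744 − 13.6 = 730.4 torr
n(CO2) = PV/RT = (730.4 × 0.6320) / (62.36 × 289.15) = 0.02560 mol
n(Na2CO3) = (1/1) × 0.02560 = 0.02560 mol
m(Na2CO3) = 0.02560 × 105.99 = 2.713 g
%Na2CO3 = 2.713 / 6.48 × 100 = 41.87%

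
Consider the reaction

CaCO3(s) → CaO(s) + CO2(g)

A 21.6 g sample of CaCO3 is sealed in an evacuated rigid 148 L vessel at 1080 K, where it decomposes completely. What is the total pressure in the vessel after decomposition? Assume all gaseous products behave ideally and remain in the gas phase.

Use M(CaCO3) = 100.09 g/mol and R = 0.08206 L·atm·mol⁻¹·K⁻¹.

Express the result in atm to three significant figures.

0.129 atm

n(CaCO3) = 21.6 / 100.09 = 0.2158 mol
n(gas produced) = (1/1) × 0.2158 = 0.2158 mol
P = nRT/V = 0.2158 × 0.08206 × 1080 / 148 = 0.1292 atm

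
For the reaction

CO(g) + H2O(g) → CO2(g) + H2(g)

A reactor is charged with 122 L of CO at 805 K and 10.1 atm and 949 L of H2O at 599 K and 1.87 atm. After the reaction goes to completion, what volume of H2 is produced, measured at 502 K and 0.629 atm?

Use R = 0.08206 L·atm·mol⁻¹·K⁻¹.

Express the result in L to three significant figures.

n(CO) = PV/RT = (10.1 × 122) / (0.08206 × 805) = 18.65 mol
n(H2O) = PV/RT = (1.87 × 949) / (0.08206 × 599) = 36.10 mol
For 18.65 mol CO, stoichiometry requires (1/1) × 18.65 = 18.65 mol H2O; 36.10 mol is available, so CO is limiting.
n(H2) = (1/1) × 18.65 = 18.65 mol
V(H2) = nRT/P = 18.65 × 0.08206 × 502 / 0.629 = 1221 L

1220 L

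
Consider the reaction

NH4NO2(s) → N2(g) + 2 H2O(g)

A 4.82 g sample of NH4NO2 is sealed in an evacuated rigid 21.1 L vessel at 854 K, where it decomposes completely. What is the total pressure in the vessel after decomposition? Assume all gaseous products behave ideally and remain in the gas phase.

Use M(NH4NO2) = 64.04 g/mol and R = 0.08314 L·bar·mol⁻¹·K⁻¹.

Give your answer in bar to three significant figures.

n(NH4NO2) = 4.82 / 64.04 = 0.07527 mol
n(gas produced) = (3/1) × 0.07527 = 0.2258 mol
P = nRT/V = 0.2258 × 0.08314 × 854 / 21.1 = 0.7598 bar

0.760 bar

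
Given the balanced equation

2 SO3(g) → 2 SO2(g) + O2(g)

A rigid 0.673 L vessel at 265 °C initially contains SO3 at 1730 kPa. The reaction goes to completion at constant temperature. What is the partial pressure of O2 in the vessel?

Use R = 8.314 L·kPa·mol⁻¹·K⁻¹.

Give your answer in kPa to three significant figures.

865 kPa

n(SO3)₀ = PV/RT = (1730 × 0.673) / (8.314 × 538.15) = 0.2602 mol
n(O2) = (1/2) × 0.2602 = 0.1301 mol
P(O2) = nRT/V = 0.1301 × 8.314 × 538.15 / 0.673 = 864.9 kPa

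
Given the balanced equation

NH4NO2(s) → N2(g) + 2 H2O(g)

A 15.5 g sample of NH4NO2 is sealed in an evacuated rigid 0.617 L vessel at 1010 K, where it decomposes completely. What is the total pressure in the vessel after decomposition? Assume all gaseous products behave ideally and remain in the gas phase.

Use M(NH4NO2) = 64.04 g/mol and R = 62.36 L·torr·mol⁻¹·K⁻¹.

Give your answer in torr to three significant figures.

74100 torr

n(NH4NO2) = 15.5 / 64.04 = 0.2420 mol
n(gas produced) = (3/1) × 0.2420 = 0.7260 mol
P = nRT/V = 0.7260 × 62.36 × 1010 / 0.617 = 74110 torr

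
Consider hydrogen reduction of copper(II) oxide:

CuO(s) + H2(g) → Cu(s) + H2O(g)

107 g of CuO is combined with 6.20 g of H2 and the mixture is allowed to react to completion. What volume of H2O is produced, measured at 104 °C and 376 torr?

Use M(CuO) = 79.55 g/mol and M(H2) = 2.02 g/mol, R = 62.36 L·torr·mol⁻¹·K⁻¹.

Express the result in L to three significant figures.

n(CuO) = 107 / 79.55 = 1.345 mol
n(H2) = 6.20 / 2.02 = 3.069 mol
For 1.345 mol CuO, stoichiometry requires (1/1) × 1.345 = 1.345 mol H2; 3.069 mol is available, so CuO is limiting.
n(H2O) = (1/1) × 1.345 = 1.345 mol
V(H2O) = nRT/P = 1.345 × 62.36 × 377.15 / 376 = 84.13 L

84.1 L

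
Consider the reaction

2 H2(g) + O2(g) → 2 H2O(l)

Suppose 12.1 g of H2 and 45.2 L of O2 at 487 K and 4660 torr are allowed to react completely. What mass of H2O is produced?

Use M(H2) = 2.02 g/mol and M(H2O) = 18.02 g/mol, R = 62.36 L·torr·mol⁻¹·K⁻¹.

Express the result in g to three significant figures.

108 g

n(H2) = 12.1 / 2.02 = 5.990 mol
n(O2) = PV/RT = (4660 × 45.2) / (62.36 × 487) = 6.936 mol
For 5.990 mol H2, stoichiometry requires (1/2) × 5.990 = 2.995 mol O2; 6.936 mol is available, so H2 is limiting.
n(H2O) = (2/2) × 5.990 = 5.990 mol
m(H2O) = 5.990 × 18.02 = 107.9 g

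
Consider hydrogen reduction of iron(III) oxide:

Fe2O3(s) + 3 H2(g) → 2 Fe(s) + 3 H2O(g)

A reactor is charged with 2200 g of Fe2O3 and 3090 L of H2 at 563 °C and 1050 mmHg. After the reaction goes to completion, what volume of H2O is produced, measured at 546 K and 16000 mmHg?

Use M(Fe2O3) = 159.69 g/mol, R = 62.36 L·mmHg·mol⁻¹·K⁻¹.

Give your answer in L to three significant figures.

88.0 L

n(Fe2O3) = 2200 / 159.69 = 13.78 mol
n(H2) = PV/RT = (1050 × 3090) / (62.36 × 836.15) = 62.22 mol
For 13.78 mol Fe2O3, stoichiometry requires (3/1) × 13.78 = 41.34 mol H2; 62.22 mol is available, so Fe2O3 is limiting.
n(H2O) = (3/1) × 13.78 = 41.34 mol
V(H2O) = nRT/P = 41.34 × 62.36 × 546 / 16000 = 87.97 L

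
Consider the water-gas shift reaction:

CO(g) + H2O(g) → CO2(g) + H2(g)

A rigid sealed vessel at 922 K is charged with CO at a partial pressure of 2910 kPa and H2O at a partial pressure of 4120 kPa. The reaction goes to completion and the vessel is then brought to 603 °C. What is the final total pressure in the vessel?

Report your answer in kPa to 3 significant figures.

Because the vessel is rigid and T is held at 922 K, work the stoichiometry in partial pressures (P_i = n_iRT/V).
P(H2O) required for 2910 kPa of CO = (1/1) × 2910 = 2910 kPa; available 4120 kPa, so CO is limiting.
P(H2O) remaining = 4120 − (1/1) × 2910 = 1210 kPa
P(gaseous products) = (1+1)/1 × 2910 = 5820 kPa
P_total at 922 K = 1210 + 5820 = 7030 kPa
Scaling to 603 °C: P = 7030 × 876.15/922 = 6680 kPa

6680 kPa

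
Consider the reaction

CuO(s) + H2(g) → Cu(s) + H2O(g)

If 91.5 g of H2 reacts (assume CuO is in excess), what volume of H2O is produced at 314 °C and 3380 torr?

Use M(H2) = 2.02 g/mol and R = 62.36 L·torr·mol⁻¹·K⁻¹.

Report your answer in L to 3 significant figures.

n(H2) = 91.50 / 2.02 = 45.30 mol
n(H2O) = (1/1) × 45.30 = 45.30 mol
V = nRT/P = 45.30 × 62.36 × 587.15 / 3380 = 490.7 L

491 L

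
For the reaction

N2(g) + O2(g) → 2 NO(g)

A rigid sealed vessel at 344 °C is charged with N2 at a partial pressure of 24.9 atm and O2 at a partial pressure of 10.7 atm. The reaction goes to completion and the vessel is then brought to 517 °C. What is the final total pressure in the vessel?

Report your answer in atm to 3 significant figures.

45.6 atm

Because the vessel is rigid and T is held at 344 °C, work the stoichiometry in partial pressures (P_i = n_iRT/V).
P(O2) required for 24.9 atm of N2 = (1/1) × 24.9 = 24.90 atm; available 10.7 atm, so O2 is limiting.
P(N2) remaining = 24.9 − (1/1) × 10.7 = 14.20 atm
P(gaseous products) = (2)/1 × 10.7 = 21.40 atm
P_total at 344 °C = 14.20 + 21.40 = 35.60 atm
Scaling to 517 °C: P = 35.60 × 790.15/617.15 = 45.58 atm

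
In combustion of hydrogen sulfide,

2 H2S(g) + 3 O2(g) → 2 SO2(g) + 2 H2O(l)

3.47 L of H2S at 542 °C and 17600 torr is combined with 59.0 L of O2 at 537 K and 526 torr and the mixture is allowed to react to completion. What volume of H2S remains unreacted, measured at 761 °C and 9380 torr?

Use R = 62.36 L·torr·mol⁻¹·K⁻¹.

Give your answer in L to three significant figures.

4.01 L

n(H2S) = PV/RT = (17600 × 3.47) / (62.36 × 815.15) = 1.201 mol
n(O2) = PV/RT = (526 × 59.0) / (62.36 × 537) = 0.9267 mol
For 1.201 mol H2S, stoichiometry requires (3/2) × 1.201 = 1.802 mol O2; 0.9267 mol is available, so O2 is limiting.
n(H2S) consumed = (2/3) × 0.9267 = 0.6178 mol; remaining = 1.201 − 0.6178 = 0.5832 mol
V(H2S) = nRT/P = 0.5832 × 62.36 × 1034.15 / 9380 = 4.010 L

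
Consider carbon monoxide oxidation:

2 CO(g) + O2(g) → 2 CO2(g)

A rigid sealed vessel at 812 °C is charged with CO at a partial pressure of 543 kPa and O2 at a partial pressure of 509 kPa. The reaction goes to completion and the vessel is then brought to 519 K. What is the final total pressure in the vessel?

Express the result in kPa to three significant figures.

With V and T fixed, P_i ∝ n_i, so the mole ratios apply directly to partial pressures at 812 °C.
P(O2) required for 543 kPa of CO = (1/2) × 543 = 271.5 kPa; available 509 kPa, so CO is limiting.
P(O2) remaining = 509 − (1/2) × 543 = 237.5 kPa
P(gaseous products) = (2)/2 × 543 = 543.0 kPa
P_total at 812 °C = 237.5 + 543.0 = 780.5 kPa
Scaling to 519 K: P = 780.5 × 519/1085.15 = 373.3 kPa

373 kPa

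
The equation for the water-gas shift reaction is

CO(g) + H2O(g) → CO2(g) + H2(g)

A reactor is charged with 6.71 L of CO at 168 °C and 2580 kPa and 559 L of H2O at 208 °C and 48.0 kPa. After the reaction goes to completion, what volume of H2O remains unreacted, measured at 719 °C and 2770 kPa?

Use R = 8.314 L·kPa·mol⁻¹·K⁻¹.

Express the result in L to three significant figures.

n(CO) = PV/RT = (2580 × 6.71) / (8.314 × 441.15) = 4.720 mol
n(H2O) = PV/RT = (48.0 × 559) / (8.314 × 481.15) = 6.708 mol
For 4.720 mol CO, stoichiometry requires (1/1) × 4.720 = 4.720 mol H2O; 6.708 mol is available, so CO is limiting.
n(H2O) consumed = (1/1) × 4.720 = 4.720 mol; remaining = 6.708 − 4.720 = 1.988 mol
V(H2O) = nRT/P = 1.988 × 8.314 × 992.15 / 2770 = 5.920 L

5.92 L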